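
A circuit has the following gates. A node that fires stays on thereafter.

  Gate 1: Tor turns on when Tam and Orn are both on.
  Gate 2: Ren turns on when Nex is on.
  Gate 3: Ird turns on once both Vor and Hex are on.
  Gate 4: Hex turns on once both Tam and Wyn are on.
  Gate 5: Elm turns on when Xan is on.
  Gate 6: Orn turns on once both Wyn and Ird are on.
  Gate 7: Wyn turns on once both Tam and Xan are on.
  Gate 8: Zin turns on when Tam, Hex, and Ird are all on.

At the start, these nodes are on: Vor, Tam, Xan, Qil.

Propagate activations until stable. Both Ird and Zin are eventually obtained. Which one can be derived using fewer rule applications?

Ird: Gate 7: Tam and Xan on → Wyn on. Tam and Wyn are on, so Hex turns on (Gate 4). Gate 3: Vor and Hex on → Ird on. [3 rule applications]
Zin: Tam and Xan are on, so Wyn turns on (Gate 7). Gate 4: Tam and Wyn on → Hex on. Vor and Hex are on, so Ird turns on (Gate 3). Gate 8: Tam, Hex, and Ird on → Zin on. [4 rule applications]
Ird needs fewer.

Ird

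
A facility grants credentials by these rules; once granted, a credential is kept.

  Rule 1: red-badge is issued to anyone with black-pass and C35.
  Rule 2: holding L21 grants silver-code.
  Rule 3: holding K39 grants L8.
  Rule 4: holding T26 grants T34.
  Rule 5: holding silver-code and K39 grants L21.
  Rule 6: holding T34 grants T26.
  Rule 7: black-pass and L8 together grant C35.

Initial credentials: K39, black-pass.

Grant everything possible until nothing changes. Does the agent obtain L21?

L21 would need silver-code and K39 (Rule 5), but silver-code is never granted.

No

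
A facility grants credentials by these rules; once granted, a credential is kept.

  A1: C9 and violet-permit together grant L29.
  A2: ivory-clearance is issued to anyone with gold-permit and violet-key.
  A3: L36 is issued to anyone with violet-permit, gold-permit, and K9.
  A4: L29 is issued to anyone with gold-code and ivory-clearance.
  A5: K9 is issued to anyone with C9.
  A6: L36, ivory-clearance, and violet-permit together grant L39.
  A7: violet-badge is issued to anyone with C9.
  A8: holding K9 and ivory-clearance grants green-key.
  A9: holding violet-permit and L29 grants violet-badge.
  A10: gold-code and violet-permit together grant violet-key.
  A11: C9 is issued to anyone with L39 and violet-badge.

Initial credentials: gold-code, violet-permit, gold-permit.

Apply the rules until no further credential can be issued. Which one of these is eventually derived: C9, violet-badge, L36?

violet-badge

Holding gold-code and violet-permit grants violet-key (A10).
Holding gold-permit and violet-key grants ivory-clearance (A2).
Holding gold-code and ivory-clearance grants L29 (A4).
Holding violet-permit and L29 grants violet-badge (A9).
C9 would need L39 and violet-badge (A11), but L39 is never granted. L36 would need violet-permit, gold-permit, and K9 (A3), but K9 is never granted.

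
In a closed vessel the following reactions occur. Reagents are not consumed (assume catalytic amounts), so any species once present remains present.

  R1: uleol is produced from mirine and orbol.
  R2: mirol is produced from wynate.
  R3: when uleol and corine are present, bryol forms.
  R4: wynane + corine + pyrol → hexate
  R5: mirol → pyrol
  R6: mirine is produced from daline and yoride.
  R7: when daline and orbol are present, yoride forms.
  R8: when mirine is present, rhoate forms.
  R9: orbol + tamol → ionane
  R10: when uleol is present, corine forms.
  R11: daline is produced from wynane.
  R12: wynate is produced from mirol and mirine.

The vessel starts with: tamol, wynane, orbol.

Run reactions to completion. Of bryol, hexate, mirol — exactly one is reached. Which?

wynane present → daline forms (R11).
daline and orbol present → yoride forms (R7).
daline and yoride present → mirine forms (R6).
mirine and orbol present → uleol forms (R1).
uleol present → corine forms (R10).
uleol and corine present → bryol forms (R3).
mirol would need wynate (R2), but wynate never forms. hexate would need wynane, corine, and pyrol (R4), but pyrol never forms.

bryol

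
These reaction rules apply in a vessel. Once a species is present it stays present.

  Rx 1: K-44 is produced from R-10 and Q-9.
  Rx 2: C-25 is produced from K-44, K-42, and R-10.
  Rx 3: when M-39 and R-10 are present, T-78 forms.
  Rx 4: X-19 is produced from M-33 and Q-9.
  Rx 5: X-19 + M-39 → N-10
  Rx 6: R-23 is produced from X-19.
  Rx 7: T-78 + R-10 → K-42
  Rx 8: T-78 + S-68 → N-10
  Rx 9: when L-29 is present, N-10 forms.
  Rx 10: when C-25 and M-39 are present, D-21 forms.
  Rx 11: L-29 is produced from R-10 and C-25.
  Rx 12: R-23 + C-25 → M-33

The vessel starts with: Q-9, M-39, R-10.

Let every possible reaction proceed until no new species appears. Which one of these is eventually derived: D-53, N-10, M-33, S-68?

R-10 and Q-9 present → K-44 forms (Rx 1).
M-39 and R-10 present → T-78 forms (Rx 3).
T-78 and R-10 present → K-42 forms (Rx 7).
K-44, K-42, and R-10 present → C-25 forms (Rx 2).
R-10 and C-25 present → L-29 forms (Rx 11).
L-29 present → N-10 forms (Rx 9).
No rule produces D-53, and it is not given. No rule produces S-68, and it is not given. M-33 would need R-23 and C-25 (Rx 12), but R-23 never forms.

N-10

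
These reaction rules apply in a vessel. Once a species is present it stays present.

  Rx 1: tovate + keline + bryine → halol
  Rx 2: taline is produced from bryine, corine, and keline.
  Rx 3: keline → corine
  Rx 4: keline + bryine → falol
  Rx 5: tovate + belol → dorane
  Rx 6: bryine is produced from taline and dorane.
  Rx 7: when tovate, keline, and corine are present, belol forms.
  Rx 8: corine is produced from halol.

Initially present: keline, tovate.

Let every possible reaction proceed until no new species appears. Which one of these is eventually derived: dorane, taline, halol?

keline present → corine forms (Rx 3).
tovate, keline, and corine present → belol forms (Rx 7).
tovate and belol present → dorane forms (Rx 5).
halol would need tovate, keline, and bryine (Rx 1), but bryine never forms. taline would need bryine, corine, and keline (Rx 2), but bryine never forms.

dorane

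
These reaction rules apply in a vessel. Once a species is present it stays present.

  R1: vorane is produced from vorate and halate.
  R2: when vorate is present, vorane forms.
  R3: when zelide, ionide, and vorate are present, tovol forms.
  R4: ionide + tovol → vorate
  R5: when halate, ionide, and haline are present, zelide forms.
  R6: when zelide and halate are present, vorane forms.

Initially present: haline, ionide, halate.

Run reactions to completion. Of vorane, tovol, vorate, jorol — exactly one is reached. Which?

vorane

halate, ionide, and haline present → zelide forms (R5).
zelide and halate present → vorane forms (R6).
tovol would need zelide, ionide, and vorate (R3), but vorate never forms. vorate would need ionide and tovol (R4), but tovol never forms. No rule produces jorol, and it is not given.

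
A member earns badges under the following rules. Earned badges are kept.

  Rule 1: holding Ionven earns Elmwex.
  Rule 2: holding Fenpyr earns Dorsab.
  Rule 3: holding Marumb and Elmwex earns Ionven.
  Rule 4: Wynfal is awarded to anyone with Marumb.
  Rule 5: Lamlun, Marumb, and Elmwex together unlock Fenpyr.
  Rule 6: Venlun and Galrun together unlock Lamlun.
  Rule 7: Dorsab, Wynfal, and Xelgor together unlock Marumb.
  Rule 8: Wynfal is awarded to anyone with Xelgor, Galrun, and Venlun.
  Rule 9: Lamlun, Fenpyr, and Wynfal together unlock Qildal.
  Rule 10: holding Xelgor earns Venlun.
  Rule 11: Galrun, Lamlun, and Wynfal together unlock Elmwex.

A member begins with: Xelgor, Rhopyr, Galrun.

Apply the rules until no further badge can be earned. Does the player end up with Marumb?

Marumb would need Dorsab, Wynfal, and Xelgor (Rule 7), but Dorsab is never earned.

No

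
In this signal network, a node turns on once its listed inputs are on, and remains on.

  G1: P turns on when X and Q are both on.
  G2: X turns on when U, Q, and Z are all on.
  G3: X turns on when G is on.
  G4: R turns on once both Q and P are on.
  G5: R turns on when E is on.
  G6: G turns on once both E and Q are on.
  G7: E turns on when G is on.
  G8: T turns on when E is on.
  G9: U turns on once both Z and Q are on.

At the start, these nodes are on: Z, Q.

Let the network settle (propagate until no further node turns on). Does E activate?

E would need G (G7), but G never turns on.

No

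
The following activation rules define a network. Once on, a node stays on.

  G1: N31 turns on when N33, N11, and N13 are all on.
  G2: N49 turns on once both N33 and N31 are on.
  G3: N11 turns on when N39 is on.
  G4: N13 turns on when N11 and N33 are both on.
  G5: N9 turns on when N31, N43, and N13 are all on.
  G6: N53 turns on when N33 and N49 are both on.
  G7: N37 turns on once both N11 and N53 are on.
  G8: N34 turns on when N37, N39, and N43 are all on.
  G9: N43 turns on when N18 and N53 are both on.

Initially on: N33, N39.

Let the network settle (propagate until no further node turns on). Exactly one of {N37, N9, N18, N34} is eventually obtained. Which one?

N37

N39 is on, so N11 turns on (G3).
G4: N11 and N33 on → N13 on.
G1: N33, N11, and N13 on → N31 on.
G2: N33 and N31 on → N49 on.
G6: N33 and N49 on → N53 on.
N11 and N53 are on, so N37 turns on (G7).
N34 would need N37, N39, and N43 (G8), but N43 never turns on. N9 would need N31, N43, and N13 (G5), but N43 never turns on. No rule produces N18, and it is not given.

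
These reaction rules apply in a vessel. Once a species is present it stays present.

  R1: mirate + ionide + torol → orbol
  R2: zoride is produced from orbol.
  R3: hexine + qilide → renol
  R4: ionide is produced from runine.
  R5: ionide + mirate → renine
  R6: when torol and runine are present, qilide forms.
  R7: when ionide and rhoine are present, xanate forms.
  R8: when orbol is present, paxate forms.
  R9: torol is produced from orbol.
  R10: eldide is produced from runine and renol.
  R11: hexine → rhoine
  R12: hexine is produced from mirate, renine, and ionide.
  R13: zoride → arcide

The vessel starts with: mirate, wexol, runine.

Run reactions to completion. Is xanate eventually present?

Yes

runine present → ionide forms (R4).
ionide and mirate present → renine forms (R5).
mirate, renine, and ionide present → hexine forms (R12).
hexine present → rhoine forms (R11).
ionide and rhoine present → xanate forms (R7).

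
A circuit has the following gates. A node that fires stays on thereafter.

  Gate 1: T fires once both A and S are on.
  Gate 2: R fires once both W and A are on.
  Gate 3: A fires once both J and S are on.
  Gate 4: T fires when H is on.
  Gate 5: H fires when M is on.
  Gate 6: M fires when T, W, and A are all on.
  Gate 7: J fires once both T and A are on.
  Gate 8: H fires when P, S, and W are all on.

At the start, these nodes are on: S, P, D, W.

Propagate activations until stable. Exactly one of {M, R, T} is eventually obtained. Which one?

T

Gate 8: P, S, and W on → H on.
H is on, so T fires (Gate 4).
R would need W and A (Gate 2), but A never turns on. M would need T, W, and A (Gate 6), but A never turns on.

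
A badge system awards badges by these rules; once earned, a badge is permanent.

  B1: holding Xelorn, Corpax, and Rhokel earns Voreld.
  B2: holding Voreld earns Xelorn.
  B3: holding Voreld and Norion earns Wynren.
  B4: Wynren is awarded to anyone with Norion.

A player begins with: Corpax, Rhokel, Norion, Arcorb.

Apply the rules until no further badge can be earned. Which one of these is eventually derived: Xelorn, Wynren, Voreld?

With Norion, Wynren is earned (B4).
Voreld would need Xelorn, Corpax, and Rhokel (B1), but Xelorn is never earned. Xelorn would need Voreld (B2), but Voreld is never earned.

Wynren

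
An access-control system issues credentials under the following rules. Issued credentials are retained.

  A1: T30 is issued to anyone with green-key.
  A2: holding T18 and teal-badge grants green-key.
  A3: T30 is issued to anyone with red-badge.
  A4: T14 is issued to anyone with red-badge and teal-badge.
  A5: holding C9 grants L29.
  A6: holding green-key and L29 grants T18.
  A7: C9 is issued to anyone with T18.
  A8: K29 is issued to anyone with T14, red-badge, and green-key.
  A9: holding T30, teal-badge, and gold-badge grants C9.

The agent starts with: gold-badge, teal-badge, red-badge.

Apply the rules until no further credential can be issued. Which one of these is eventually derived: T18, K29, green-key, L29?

L29

Holding red-badge grants T30 (A3).
Holding T30, teal-badge, and gold-badge grants C9 (A9).
Holding C9 grants L29 (A5).
K29 would need T14, red-badge, and green-key (A8), but green-key is never granted. T18 would need green-key and L29 (A6), but green-key is never granted. green-key would need T18 and teal-badge (A2), but T18 is never granted.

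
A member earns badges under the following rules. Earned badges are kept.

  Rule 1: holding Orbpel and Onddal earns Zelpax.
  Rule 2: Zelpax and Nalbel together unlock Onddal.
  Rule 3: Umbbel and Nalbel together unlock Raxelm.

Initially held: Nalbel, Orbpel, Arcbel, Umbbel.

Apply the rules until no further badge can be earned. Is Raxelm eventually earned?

Yes

With Umbbel and Nalbel, Raxelm is earned (Rule 3).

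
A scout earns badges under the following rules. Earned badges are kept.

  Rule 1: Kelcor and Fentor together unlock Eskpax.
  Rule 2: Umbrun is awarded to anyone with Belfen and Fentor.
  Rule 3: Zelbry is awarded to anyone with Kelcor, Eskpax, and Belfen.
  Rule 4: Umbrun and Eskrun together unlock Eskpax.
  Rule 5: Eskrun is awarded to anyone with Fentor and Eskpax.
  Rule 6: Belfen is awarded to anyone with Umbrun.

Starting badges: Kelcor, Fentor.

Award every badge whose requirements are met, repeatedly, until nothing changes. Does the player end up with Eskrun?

Yes

With Kelcor and Fentor, Eskpax is earned (Rule 1).
With Fentor and Eskpax, Eskrun is earned (Rule 5).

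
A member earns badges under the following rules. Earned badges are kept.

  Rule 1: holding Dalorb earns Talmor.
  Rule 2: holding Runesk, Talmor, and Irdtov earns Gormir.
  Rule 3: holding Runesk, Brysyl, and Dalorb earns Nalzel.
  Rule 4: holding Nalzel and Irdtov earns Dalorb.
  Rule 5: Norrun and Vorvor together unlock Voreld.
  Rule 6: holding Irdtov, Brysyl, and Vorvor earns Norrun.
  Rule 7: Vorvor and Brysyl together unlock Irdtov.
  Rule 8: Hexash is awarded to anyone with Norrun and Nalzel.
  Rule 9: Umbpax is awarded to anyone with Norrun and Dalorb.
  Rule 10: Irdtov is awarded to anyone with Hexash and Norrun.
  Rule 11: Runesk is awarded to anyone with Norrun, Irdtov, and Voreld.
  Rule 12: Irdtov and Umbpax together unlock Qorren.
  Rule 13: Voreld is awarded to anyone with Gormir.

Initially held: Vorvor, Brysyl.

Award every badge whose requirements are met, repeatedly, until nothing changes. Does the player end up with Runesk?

With Vorvor and Brysyl, Irdtov is earned (Rule 7).
With Irdtov, Brysyl, and Vorvor, Norrun is earned (Rule 6).
With Norrun and Vorvor, Voreld is earned (Rule 5).
With Norrun, Irdtov, and Voreld, Runesk is earned (Rule 11).

Yes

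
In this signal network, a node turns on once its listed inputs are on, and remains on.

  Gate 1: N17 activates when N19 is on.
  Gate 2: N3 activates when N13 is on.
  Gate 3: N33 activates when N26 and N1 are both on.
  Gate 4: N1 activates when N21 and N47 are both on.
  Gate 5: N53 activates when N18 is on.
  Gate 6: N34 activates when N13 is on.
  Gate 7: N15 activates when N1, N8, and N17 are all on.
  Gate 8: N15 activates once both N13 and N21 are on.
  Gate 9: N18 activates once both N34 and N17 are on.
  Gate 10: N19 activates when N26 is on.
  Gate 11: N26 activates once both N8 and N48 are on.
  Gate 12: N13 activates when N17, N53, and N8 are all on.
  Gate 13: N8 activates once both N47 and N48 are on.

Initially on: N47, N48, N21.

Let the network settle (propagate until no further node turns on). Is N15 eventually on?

N21 and N47 are on, so N1 activates (Gate 4).
Gate 13: N47 and N48 on → N8 on.
N8 and N48 are on, so N26 activates (Gate 11).
Gate 10: N26 on → N19 on.
Gate 1: N19 on → N17 on.
N1, N8, and N17 are on, so N15 activates (Gate 7).

Yes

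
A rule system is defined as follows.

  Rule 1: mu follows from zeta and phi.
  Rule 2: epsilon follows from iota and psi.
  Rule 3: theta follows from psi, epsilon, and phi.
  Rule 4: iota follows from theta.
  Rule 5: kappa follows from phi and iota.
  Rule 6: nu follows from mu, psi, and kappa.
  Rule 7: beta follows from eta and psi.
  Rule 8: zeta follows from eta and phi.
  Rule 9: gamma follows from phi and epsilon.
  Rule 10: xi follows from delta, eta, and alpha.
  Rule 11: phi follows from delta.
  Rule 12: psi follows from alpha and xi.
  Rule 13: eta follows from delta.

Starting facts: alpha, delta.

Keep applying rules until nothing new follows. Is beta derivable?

From delta, Rule 13 gives eta.
From delta, eta, and alpha, Rule 10 gives xi.
alpha and xi hold, so psi follows (Rule 12).
eta and psi hold, so beta follows (Rule 7).

Yes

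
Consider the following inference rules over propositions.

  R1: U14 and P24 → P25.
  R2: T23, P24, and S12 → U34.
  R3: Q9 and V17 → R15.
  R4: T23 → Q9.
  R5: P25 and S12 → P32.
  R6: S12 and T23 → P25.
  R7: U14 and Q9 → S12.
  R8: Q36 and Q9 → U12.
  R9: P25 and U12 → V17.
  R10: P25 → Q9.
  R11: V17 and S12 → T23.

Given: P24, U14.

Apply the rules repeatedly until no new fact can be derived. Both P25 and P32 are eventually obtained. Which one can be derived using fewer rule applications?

P25: From U14 and P24, R1 gives P25. [1 rule application]
P32: From U14 and P24, R1 gives P25. P25 holds, so Q9 follows (R10). U14 and Q9 hold, so S12 follows (R7). From P25 and S12, R5 gives P32. [4 rule applications]
P25 needs fewer.

P25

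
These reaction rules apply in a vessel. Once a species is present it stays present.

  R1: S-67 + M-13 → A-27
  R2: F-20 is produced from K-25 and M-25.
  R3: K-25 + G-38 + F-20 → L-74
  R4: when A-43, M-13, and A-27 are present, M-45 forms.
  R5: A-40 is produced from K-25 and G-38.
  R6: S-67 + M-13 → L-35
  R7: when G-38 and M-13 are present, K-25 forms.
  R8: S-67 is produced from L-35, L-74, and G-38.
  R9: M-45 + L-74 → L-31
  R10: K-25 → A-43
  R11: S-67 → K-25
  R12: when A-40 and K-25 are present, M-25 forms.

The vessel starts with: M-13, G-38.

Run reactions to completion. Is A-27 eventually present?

A-27 would need S-67 and M-13 (R1), but S-67 never forms.

No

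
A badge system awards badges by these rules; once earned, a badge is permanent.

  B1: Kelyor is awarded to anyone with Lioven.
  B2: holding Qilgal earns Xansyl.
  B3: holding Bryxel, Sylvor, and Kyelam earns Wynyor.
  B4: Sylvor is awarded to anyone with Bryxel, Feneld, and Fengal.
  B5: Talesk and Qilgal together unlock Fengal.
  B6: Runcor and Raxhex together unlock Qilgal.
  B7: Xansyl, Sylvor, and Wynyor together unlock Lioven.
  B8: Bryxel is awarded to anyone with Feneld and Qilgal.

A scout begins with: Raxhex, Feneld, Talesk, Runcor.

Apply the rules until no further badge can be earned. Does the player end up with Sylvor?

Yes

With Runcor and Raxhex, Qilgal is earned (B6).
With Talesk and Qilgal, Fengal is earned (B5).
With Feneld and Qilgal, Bryxel is earned (B8).
With Bryxel, Feneld, and Fengal, Sylvor is earned (B4).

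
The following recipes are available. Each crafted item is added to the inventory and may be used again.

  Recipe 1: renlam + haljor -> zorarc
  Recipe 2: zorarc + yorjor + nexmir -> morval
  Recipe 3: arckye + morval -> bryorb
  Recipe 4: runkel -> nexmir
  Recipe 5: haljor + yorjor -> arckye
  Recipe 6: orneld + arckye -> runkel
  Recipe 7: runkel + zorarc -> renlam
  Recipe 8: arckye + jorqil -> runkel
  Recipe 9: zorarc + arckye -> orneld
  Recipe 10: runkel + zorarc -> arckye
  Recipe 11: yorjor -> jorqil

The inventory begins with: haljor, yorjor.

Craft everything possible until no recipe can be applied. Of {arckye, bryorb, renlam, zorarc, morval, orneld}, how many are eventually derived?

1

Using Recipe 5, haljor and yorjor make arckye.
arckye: reached.
bryorb would need arckye and morval (Recipe 3), but morval is never obtained.
renlam would need runkel and zorarc (Recipe 7), but zorarc is never obtained.
zorarc would need renlam and haljor (Recipe 1), but renlam is never obtained.
morval would need zorarc, yorjor, and nexmir (Recipe 2), but zorarc is never obtained.
orneld would need zorarc and arckye (Recipe 9), but zorarc is never obtained.
Reached: arckye — 1 of the 6.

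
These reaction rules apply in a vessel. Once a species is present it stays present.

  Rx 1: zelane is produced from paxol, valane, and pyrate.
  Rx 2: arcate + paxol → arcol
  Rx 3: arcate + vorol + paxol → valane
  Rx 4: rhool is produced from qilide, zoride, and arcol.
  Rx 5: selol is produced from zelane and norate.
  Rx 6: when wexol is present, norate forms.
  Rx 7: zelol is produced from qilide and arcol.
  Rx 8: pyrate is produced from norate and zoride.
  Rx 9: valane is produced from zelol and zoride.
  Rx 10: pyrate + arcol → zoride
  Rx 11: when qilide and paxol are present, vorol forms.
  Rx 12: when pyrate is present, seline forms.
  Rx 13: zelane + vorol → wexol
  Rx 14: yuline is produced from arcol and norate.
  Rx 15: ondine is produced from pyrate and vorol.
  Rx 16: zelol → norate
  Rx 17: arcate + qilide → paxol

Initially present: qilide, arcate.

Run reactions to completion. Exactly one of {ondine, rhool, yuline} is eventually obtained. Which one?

yuline

arcate and qilide present → paxol forms (Rx 17).
arcate and paxol present → arcol forms (Rx 2).
qilide and arcol present → zelol forms (Rx 7).
zelol present → norate forms (Rx 16).
arcol and norate present → yuline forms (Rx 14).
ondine would need pyrate and vorol (Rx 15), but pyrate never forms. rhool would need qilide, zoride, and arcol (Rx 4), but zoride never forms.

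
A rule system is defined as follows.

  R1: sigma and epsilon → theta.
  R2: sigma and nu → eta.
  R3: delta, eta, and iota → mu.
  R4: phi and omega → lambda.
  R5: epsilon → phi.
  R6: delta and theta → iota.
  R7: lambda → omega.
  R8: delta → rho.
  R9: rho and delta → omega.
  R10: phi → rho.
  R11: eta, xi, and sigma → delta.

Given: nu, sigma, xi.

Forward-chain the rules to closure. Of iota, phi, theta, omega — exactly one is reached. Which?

sigma and nu hold, so eta follows (R2).
eta, xi, and sigma hold, so delta follows (R11).
From delta, R8 gives rho.
rho and delta hold, so omega follows (R9).
phi would need epsilon (R5), but epsilon is never established. iota would need delta and theta (R6), but theta is never established. theta would need sigma and epsilon (R1), but epsilon is never established.

omega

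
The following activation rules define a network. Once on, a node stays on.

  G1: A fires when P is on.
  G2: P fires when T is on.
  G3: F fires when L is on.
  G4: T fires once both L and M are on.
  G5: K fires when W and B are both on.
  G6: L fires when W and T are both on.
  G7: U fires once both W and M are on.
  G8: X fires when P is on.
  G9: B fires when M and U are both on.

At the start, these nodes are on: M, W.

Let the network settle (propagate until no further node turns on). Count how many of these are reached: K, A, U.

W and M are on, so U fires (G7).
G9: M and U on → B on.
G5: W and B on → K on.
K: reached.
A would need P (G1), but P never turns on.
U: reached.
Reached: K and U — 2 of the 3.

2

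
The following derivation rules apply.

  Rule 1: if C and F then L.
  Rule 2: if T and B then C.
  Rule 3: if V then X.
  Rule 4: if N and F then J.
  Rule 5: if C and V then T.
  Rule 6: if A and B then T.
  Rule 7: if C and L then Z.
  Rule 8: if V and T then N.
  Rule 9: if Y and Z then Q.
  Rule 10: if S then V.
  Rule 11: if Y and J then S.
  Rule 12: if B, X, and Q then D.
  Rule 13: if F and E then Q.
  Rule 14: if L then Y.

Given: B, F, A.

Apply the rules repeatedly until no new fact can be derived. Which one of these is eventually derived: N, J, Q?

Q

From A and B, Rule 6 gives T.
T and B hold, so C follows (Rule 2).
From C and F, Rule 1 gives L.
C and L hold, so Z follows (Rule 7).
L holds, so Y follows (Rule 14).
Y and Z hold, so Q follows (Rule 9).
N would need V and T (Rule 8), but V is never established. J would need N and F (Rule 4), but N is never established.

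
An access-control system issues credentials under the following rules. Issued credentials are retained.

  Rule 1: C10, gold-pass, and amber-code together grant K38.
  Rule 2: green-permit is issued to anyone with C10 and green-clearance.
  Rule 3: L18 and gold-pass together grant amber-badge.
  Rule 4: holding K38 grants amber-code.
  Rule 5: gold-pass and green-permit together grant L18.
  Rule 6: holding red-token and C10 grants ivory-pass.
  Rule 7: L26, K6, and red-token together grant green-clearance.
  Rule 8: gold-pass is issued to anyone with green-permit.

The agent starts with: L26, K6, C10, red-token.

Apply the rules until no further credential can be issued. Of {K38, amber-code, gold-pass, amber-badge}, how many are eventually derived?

Holding L26, K6, and red-token grants green-clearance (Rule 7).
Holding C10 and green-clearance grants green-permit (Rule 2).
Holding green-permit grants gold-pass (Rule 8).
Holding gold-pass and green-permit grants L18 (Rule 5).
Holding L18 and gold-pass grants amber-badge (Rule 3).
K38 would need C10, gold-pass, and amber-code (Rule 1), but amber-code is never granted.
amber-code would need K38 (Rule 4), but K38 is never granted.
gold-pass: reached.
amber-badge: reached.
Reached: gold-pass and amber-badge — 2 of the 4.

2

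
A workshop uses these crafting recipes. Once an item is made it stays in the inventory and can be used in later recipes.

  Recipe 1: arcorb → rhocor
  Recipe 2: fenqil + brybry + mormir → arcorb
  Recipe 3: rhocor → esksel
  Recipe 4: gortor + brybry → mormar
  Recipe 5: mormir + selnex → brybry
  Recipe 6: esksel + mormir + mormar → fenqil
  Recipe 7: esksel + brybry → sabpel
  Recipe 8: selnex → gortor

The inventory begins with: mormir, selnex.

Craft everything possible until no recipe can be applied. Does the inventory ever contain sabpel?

sabpel would need esksel and brybry (Recipe 7), but esksel is never obtained.

No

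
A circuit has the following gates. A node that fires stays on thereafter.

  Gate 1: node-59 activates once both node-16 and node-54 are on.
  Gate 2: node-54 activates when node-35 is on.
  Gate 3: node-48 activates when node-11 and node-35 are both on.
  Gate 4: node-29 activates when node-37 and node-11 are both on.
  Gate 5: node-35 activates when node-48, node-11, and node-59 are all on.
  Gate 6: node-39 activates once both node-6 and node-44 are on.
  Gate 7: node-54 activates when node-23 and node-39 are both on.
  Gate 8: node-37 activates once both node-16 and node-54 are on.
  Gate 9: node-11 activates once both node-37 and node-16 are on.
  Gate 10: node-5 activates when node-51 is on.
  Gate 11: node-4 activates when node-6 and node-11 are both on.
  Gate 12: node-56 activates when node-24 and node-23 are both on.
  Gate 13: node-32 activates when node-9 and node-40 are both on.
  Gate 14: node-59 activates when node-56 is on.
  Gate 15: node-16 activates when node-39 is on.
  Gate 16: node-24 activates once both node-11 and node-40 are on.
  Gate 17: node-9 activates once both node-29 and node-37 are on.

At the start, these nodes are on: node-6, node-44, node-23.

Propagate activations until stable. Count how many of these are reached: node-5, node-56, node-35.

node-5 would need node-51 (Gate 10), but node-51 never turns on.
node-56 would need node-24 and node-23 (Gate 12), but node-24 never turns on.
node-35 would need node-48, node-11, and node-59 (Gate 5), but node-48 never turns on.
None of the 3 are reached.

0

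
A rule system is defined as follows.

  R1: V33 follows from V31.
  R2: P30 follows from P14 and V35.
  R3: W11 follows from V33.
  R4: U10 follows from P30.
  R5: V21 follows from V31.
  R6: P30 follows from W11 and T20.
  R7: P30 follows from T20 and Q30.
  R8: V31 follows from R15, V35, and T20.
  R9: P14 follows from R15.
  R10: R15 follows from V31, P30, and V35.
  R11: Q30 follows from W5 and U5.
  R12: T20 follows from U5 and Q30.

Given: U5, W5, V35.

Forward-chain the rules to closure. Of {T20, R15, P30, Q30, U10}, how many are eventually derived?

From W5 and U5, R11 gives Q30.
U5 and Q30 hold, so T20 follows (R12).
From T20 and Q30, R7 gives P30.
From P30, R4 gives U10.
T20: reached.
R15 would need V31, P30, and V35 (R10), but V31 is never established.
P30: reached.
Q30: reached.
U10: reached.
Reached: T20, P30, Q30, and U10 — 4 of the 5.

4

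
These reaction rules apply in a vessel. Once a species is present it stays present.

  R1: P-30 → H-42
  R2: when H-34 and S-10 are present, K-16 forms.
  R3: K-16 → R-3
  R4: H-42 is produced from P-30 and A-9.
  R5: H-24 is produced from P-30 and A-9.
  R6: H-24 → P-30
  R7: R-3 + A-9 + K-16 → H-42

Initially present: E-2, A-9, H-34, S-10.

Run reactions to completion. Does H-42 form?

H-34 and S-10 present → K-16 forms (R2).
K-16 present → R-3 forms (R3).
R-3, A-9, and K-16 present → H-42 forms (R7).

Yes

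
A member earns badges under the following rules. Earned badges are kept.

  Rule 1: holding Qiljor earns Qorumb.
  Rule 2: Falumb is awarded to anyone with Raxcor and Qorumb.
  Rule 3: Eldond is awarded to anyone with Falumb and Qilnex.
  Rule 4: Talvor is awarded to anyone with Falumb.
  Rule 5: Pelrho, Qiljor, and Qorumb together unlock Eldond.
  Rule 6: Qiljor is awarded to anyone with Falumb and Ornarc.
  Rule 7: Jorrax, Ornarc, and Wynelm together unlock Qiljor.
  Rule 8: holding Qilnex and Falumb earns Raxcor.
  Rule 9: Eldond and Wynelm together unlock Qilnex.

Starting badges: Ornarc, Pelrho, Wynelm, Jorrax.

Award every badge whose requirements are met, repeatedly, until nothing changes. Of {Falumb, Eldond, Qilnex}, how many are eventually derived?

2

With Jorrax, Ornarc, and Wynelm, Qiljor is earned (Rule 7).
With Qiljor, Qorumb is earned (Rule 1).
With Pelrho, Qiljor, and Qorumb, Eldond is earned (Rule 5).
With Eldond and Wynelm, Qilnex is earned (Rule 9).
Falumb would need Raxcor and Qorumb (Rule 2), but Raxcor is never earned.
Eldond: reached.
Qilnex: reached.
Reached: Eldond and Qilnex — 2 of the 3.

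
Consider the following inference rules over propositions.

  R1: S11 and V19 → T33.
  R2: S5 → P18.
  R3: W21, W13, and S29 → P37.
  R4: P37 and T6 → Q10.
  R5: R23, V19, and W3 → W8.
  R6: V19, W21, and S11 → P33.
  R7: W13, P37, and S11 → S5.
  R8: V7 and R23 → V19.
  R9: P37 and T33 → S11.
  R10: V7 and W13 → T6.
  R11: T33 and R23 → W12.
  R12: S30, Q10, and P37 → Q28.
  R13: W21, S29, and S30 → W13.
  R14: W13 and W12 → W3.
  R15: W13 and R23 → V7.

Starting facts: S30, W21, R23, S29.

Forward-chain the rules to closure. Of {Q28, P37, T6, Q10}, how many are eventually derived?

W21, S29, and S30 hold, so W13 follows (R13).
From W21, W13, and S29, R3 gives P37.
From W13 and R23, R15 gives V7.
From V7 and W13, R10 gives T6.
From P37 and T6, R4 gives Q10.
S30, Q10, and P37 hold, so Q28 follows (R12).
Q28: reached.
P37: reached.
T6: reached.
Q10: reached.
All 4 are reached.

4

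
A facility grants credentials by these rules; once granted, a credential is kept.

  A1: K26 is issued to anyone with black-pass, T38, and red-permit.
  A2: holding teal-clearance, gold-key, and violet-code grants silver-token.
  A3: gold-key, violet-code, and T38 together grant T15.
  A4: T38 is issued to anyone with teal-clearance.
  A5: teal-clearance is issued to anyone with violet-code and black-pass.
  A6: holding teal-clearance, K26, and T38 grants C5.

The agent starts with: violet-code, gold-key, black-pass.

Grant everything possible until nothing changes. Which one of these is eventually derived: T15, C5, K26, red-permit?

Holding violet-code and black-pass grants teal-clearance (A5).
Holding teal-clearance grants T38 (A4).
Holding gold-key, violet-code, and T38 grants T15 (A3).
K26 would need black-pass, T38, and red-permit (A1), but red-permit is never granted. No rule produces red-permit, and it is not given. C5 would need teal-clearance, K26, and T38 (A6), but K26 is never granted.

T15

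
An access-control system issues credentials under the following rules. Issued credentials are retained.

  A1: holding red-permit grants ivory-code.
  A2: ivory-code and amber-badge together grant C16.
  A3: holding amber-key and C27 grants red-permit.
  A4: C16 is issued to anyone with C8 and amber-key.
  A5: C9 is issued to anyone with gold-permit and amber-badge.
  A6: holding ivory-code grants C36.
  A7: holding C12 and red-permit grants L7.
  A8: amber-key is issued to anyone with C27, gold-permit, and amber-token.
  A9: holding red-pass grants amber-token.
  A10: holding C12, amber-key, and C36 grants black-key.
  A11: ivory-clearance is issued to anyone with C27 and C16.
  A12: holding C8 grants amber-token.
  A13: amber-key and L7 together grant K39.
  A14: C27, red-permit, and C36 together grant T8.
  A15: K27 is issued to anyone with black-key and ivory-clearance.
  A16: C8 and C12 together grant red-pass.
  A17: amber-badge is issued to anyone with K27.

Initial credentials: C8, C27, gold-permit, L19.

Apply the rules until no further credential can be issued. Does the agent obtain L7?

L7 would need C12 and red-permit (A7), but C12 is never granted.

No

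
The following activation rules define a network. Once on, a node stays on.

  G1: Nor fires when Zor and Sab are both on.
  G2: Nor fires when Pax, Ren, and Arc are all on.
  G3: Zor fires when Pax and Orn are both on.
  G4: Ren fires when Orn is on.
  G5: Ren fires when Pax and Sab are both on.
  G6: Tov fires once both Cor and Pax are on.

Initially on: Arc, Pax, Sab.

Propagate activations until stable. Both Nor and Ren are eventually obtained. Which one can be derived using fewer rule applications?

Ren: Pax and Sab are on, so Ren fires (G5). [1 rule application]
Nor: Pax and Sab are on, so Ren fires (G5). Pax, Ren, and Arc are on, so Nor fires (G2). [2 rule applications]
Ren needs fewer.

Ren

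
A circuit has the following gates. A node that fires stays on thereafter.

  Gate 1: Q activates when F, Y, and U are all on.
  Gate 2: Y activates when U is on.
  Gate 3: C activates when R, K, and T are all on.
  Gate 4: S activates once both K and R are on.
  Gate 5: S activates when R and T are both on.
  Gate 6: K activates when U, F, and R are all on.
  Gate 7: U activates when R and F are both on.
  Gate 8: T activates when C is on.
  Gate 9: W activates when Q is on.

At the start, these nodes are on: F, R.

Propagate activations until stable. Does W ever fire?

Yes

R and F are on, so U activates (Gate 7).
Gate 2: U on → Y on.
F, Y, and U are on, so Q activates (Gate 1).
Gate 9: Q on → W on.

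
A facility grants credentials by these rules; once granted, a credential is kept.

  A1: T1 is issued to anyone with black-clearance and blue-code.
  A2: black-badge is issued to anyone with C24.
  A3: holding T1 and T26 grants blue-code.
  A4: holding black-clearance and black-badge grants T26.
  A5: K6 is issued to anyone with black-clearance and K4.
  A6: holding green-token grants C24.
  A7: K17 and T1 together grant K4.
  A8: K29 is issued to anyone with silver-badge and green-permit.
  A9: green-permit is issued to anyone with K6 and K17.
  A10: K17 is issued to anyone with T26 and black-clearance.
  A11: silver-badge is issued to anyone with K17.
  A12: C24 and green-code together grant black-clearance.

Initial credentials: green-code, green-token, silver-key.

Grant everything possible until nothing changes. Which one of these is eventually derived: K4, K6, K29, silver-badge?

silver-badge

Holding green-token grants C24 (A6).
Holding C24 and green-code grants black-clearance (A12).
Holding C24 grants black-badge (A2).
Holding black-clearance and black-badge grants T26 (A4).
Holding T26 and black-clearance grants K17 (A10).
Holding K17 grants silver-badge (A11).
K6 would need black-clearance and K4 (A5), but K4 is never granted. K4 would need K17 and T1 (A7), but T1 is never granted. K29 would need silver-badge and green-permit (A8), but green-permit is never granted.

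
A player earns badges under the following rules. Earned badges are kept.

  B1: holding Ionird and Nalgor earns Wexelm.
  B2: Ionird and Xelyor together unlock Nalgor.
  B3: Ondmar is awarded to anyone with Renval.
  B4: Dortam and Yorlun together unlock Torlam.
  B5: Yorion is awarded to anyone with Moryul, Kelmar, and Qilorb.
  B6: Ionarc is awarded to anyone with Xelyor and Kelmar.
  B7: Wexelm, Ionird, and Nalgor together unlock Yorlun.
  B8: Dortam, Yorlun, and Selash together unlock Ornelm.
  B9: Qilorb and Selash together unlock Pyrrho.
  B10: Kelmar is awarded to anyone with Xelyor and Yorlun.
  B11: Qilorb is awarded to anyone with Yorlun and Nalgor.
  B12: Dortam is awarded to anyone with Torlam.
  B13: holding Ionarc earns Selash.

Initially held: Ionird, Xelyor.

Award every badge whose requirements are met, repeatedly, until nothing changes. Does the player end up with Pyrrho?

Yes

With Ionird and Xelyor, Nalgor is earned (B2).
With Ionird and Nalgor, Wexelm is earned (B1).
With Wexelm, Ionird, and Nalgor, Yorlun is earned (B7).
With Xelyor and Yorlun, Kelmar is earned (B10).
With Yorlun and Nalgor, Qilorb is earned (B11).
With Xelyor and Kelmar, Ionarc is earned (B6).
With Ionarc, Selash is earned (B13).
With Qilorb and Selash, Pyrrho is earned (B9).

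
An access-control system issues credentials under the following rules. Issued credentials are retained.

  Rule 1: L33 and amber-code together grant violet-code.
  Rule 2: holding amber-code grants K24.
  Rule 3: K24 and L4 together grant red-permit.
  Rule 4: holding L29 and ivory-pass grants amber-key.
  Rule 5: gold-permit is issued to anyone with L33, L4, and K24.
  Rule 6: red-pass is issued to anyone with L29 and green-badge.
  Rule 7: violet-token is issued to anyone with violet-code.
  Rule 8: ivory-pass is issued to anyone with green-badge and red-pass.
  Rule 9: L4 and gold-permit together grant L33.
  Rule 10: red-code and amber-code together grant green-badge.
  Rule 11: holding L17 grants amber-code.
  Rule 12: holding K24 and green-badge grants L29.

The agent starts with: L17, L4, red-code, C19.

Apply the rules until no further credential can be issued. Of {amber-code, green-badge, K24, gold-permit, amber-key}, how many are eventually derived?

Holding L17 grants amber-code (Rule 11).
Holding red-code and amber-code grants green-badge (Rule 10).
Holding amber-code grants K24 (Rule 2).
Holding K24 and green-badge grants L29 (Rule 12).
Holding L29 and green-badge grants red-pass (Rule 6).
Holding green-badge and red-pass grants ivory-pass (Rule 8).
Holding L29 and ivory-pass grants amber-key (Rule 4).
amber-code: reached.
green-badge: reached.
K24: reached.
gold-permit would need L33, L4, and K24 (Rule 5), but L33 is never granted.
amber-key: reached.
Reached: amber-code, green-badge, K24, and amber-key — 4 of the 5.

4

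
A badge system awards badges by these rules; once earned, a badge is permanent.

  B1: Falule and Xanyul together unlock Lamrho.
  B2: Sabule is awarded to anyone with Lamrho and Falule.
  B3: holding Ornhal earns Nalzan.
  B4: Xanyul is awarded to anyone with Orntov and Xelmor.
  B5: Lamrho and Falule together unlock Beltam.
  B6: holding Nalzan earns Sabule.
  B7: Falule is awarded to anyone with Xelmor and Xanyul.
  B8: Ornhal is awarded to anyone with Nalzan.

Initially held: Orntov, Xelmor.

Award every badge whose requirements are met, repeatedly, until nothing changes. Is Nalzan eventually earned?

No

Nalzan would need Ornhal (B3), but Ornhal is never earned.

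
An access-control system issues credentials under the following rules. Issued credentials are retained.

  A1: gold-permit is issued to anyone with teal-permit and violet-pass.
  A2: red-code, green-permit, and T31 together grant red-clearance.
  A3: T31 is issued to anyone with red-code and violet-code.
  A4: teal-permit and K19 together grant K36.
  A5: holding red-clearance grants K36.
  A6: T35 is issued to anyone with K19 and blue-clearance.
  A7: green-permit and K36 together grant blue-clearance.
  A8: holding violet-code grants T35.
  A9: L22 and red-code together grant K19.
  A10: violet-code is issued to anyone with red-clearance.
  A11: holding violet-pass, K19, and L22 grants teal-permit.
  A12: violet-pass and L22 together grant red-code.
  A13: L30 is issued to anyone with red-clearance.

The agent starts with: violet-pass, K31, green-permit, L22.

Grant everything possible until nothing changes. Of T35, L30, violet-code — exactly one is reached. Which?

T35

Holding violet-pass and L22 grants red-code (A12).
Holding L22 and red-code grants K19 (A9).
Holding violet-pass, K19, and L22 grants teal-permit (A11).
Holding teal-permit and K19 grants K36 (A4).
Holding green-permit and K36 grants blue-clearance (A7).
Holding K19 and blue-clearance grants T35 (A6).
violet-code would need red-clearance (A10), but red-clearance is never granted. L30 would need red-clearance (A13), but red-clearance is never granted.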